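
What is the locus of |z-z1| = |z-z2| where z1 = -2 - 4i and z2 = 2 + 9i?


Equal distances means the locus is the perpendicular bisector of z1 and z2.
Midpoint = ((-2+2)/2, (-4+9)/2) = (0, 2.5000)

Perpendicular bisector through (0, 2.5000)


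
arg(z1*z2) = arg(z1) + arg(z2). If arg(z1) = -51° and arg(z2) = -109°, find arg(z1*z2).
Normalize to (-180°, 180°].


arg(z1*z2) = -51° - 109° = -160°
Normalized to (-180°, 180°]: -160°

-160°


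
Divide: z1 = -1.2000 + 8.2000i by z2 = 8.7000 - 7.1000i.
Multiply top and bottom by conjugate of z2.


Conjugate of z2 = 8.7000 + 7.1000i
Numerator: (-1.2000 + 8.2000i)(8.7000 + 7.1000i) = -68.6600 + 62.8200i
Denominator: 8.7^2 + (-7.1)^2 = 126.1
Result = (-68.6600 + 62.8200i)/126.1

-0.5445 + 0.4982i


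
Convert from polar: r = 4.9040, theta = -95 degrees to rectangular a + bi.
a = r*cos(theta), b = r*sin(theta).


a = 4.9040*cos(-95°) = 4.9040*(-0.08716) = -0.4274
b = 4.9040*sin(-95°) = 4.9040*(-0.99619) = -4.8853

-0.4274 - 4.8853i


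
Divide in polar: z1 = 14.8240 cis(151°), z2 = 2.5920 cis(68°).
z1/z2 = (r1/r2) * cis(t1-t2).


r = 14.8240 / 2.5920 = 5.7191
theta = 151° - 68° = 83° = 83° (mod 360)

5.7191 cis(83°)


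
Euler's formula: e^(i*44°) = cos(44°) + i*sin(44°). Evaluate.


cos(44°) = 0.7193
sin(44°) = 0.6947

e^(i*44°) = 0.7193 + 0.6947i


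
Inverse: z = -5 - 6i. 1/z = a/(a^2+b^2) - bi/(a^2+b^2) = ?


|z|^2 = 25+36 = 61
1/z = (-5 + 6i)/61

1/z = -0.0820 + 0.0984i


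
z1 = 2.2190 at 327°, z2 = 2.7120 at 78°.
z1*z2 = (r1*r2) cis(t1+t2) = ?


r = 2.2190 * 2.7120 = 6.0179
theta = 327° + 78° = 405° = 45° (mod 360)

6.0179 cis(45°)


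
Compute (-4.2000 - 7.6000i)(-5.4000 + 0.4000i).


Real = -4.2*(-5.4) - (-7.6)*0.4 = 22.68 - (-3.04) = 25.72
Imag = -4.2*0.4 - (5.4)*(-7.6) = -1.68 + 41.04 = 39.36

25.7200 + 39.3600i


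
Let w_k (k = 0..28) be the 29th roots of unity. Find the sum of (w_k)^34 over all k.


The roots are w_k = w^k with w = e^(2*pi*i/29), and (w^k)^34 = (w^34)^k.
So S = 1 + u + u^2 + ... + u^(28) with u = w^34.
34 = 1*29 + 5, so 34 is not a multiple of 29: u = (w^29)^1 * w^5 = w^5 ≠ 1 (w is a primitive 29th root), while u^29 = (w^29)^34 = 1.
Geometric series: S = (1 - u^29)/(1 - u) = (1 - 1)/(1 - u) = 0

S = 0


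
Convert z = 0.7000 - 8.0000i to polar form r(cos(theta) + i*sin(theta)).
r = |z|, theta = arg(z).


r = sqrt(0.49+64) = sqrt(64.49) = 8.0306
theta = atan2(-8, 0.7) = -84.9994 degrees

r = 8.0306, theta = -84.9994 degrees


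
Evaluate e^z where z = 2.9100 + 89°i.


e^2.9100 = 18.3568
cos(89°) = 0.017452
sin(89°) = 0.99985
Real = 18.3568*0.017452 = 0.3204
Imag = 18.3568*0.99985 = 18.3540

0.3204 + 18.3540i


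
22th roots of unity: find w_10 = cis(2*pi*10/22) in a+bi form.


Angle = 360*10/22 = 163.6364°
a = cos(163.6364°) = -0.9595
b = sin(163.6364°) = 0.2817

-0.9595 + 0.2817i


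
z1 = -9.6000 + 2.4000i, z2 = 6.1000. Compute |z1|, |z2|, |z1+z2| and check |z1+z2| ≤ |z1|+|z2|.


|z1| = sqrt((-9.6)^2 + 2.4^2) = sqrt(97.92) = 9.8955
|z2| = sqrt(6.1^2 + 0^2) = sqrt(37.21) = 6.1000
z1+z2 = -3.5000 + 2.4000i
|z1+z2| = sqrt(18.01) = 4.2438
|z1|+|z2| = 9.8955 + 6.1000 = 15.9955

|z1+z2| = 4.2438 ≤ |z1|+|z2| = 15.9955 (verified)


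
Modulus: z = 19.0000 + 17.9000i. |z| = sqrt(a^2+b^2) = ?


|z| = sqrt(19^2 + 17.9^2) = sqrt(361 + 320.41) = sqrt(681.41) = 26.1038

|z| = 26.1038


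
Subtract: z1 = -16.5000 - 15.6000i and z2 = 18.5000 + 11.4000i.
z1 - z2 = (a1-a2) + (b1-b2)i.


Real: -16.5 - 18.5 = -35
Imag: -15.6 - 11.4 = -27

-35.0000 - 27.0000i


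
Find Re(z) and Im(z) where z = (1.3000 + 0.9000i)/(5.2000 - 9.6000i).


Multiply by conjugate: (1.3000 + 0.9000i)(5.2000 + 9.6000i) / (5.2^2 + (-9.6)^2)
Numerator real = 1.3*5.2 + 0.9*(-9.6) = -1.88
Numerator imag = 0.9*5.2 - 1.3*(-9.6) = 17.16
Denominator = 119.2
Re(z) = -1.88/119.2 = -0.0158
Im(z) = 17.16/119.2 = 0.1440

Re(z) = -0.0158, Im(z) = 0.1440


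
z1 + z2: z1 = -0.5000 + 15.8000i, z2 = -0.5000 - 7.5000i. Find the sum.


Real: -0.5 - 0.5 = -1
Imag: 15.8 - 7.5 = 8.3

-1.0000 + 8.3000i


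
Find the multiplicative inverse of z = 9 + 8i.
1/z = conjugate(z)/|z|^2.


|z|^2 = 81+64 = 145
1/z = (9 - 8i)/145

1/z = 0.0621 - 0.0552i


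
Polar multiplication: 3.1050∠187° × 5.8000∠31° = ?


r = 3.1050 * 5.8000 = 18.0090
theta = 187° + 31° = 218° = 218° (mod 360)

18.0090 cis(218°)


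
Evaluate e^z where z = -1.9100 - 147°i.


e^-1.9100 = 0.1481
cos(-147°) = -0.8387
sin(-147°) = -0.5446
Real = 0.1481*(-0.8387) = -0.1242
Imag = 0.1481*(-0.5446) = -0.0807

-0.1242 - 0.0807i


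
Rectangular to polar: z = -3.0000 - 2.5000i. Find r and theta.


r = sqrt(9+6.25) = sqrt(15.25) = 3.9051
theta = atan2(-2.5, -3) = -140.1944 degrees

r = 3.9051, theta = -140.1944 degrees


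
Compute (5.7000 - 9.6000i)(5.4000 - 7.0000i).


Real = 5.7*5.4 - (-9.6)*(-7) = 30.78 - 67.2 = -36.42
Imag = 5.7*(-7) + 5.4*(-9.6) = -39.9 - (51.84) = -91.74

-36.4200 - 91.7400i


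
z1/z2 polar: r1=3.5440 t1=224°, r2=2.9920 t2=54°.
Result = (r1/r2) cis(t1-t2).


r = 3.5440 / 2.9920 = 1.1845
theta = 224° - 54° = 170° = 170° (mod 360)

1.1845 cis(170°)


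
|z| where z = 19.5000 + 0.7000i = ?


|z| = sqrt(19.5^2 + 0.7^2) = sqrt(380.25 + 0.49) = sqrt(380.74) = 19.5126

|z| = 19.5126


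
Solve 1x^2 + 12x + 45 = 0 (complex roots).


disc = 12^2 - 4*1*45 = 144 - 180 = -36
sqrt(|disc|) = sqrt(36) = 6.0000
Real part = -12/(2*1) = -6.0000
Imag part = 6.0000/(2*1) = 3.0000

-6.0000 ± 3.0000i


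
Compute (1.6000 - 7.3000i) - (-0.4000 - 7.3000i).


Real: 1.6 + 0.4 = 2
Imag: -7.3 + 7.3 = 0

2.0000


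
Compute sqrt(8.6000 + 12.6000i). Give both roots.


|z| = sqrt(73.96+158.76) = 15.2552
sqrt((|z|+a)/2) = sqrt((15.2552+8.6)/2) = sqrt(11.9276) = 3.4536
sqrt((|z|-a)/2) = sqrt((15.2552-8.6)/2) = sqrt(3.3276) = 1.8242

±(3.4536 + 1.8242i) i.e. 3.4536 + 1.8242i and -3.4536 - 1.8242i


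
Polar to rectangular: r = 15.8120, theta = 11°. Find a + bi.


a = 15.8120*cos(11°) = 15.8120*0.98163 = 15.5215
b = 15.8120*sin(11°) = 15.8120*0.19081 = 3.0171

15.5215 + 3.0171i


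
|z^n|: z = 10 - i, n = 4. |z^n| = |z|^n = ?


|z| = sqrt(100+1) = sqrt(101) = 10.0499
|z^4| = |z|^4 = (sqrt(101))^4 = 101^2 = 10201

|z^4| = 10201


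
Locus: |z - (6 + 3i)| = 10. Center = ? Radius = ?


|z - z0| = r is a circle with center z0 and radius r.
Center = (6, 3), radius = 10

Circle with center (6, 3) and radius 10


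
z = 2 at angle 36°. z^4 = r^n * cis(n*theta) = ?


r^4 = 2^4 = 16
n*theta = 4*36° = 144° = 144° (mod 360)
a = 16*cos(144°) = -12.9443
b = 16*sin(144°) = 9.4046

16 cis(144°) = -12.9443 + 9.4046i


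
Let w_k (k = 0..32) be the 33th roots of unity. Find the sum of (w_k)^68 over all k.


The roots are w_k = w^k with w = e^(2*pi*i/33), and (w^k)^68 = (w^68)^k.
So S = 1 + u + u^2 + ... + u^(32) with u = w^68.
68 = 2*33 + 2, so 68 is not a multiple of 33: u = (w^33)^2 * w^2 = w^2 ≠ 1 (w is a primitive 33th root), while u^33 = (w^33)^68 = 1.
Geometric series: S = (1 - u^33)/(1 - u) = (1 - 1)/(1 - u) = 0

S = 0


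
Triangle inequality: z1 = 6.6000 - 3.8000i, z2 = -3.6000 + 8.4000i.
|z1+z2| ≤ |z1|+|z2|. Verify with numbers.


|z1| = sqrt(6.6^2 + (-3.8)^2) = sqrt(58) = 7.6158
|z2| = sqrt((-3.6)^2 + 8.4^2) = sqrt(83.52) = 9.1389
z1+z2 = 3.0000 + 4.6000i
|z1+z2| = sqrt(30.16) = 5.4918
|z1|+|z2| = 7.6158 + 9.1389 = 16.7547

|z1+z2| = 5.4918 ≤ |z1|+|z2| = 16.7547 (verified)


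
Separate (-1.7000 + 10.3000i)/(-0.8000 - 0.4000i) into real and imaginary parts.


Multiply by conjugate: (-1.7000 + 10.3000i)(-0.8000 + 0.4000i) / ((-0.8)^2 + (-0.4)^2)
Numerator real = -1.7*(-0.8) + 10.3*(-0.4) = -2.76
Numerator imag = 10.3*(-0.8) - (-1.7)*(-0.4) = -8.92
Denominator = 0.8
Re(z) = -2.76/0.8 = -3.4500
Im(z) = -8.92/0.8 = -11.1500

Re(z) = -3.4500, Im(z) = -11.1500


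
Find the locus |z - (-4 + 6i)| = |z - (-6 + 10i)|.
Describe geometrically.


Equal distances means the locus is the perpendicular bisector of z1 and z2.
Midpoint = ((-4+(-6))/2, (6+10)/2) = (-5.0000, 8.0000)

Perpendicular bisector through (-5.0000, 8.0000)


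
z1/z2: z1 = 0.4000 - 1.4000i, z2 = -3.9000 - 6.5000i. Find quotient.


Conjugate of z2 = -3.9000 + 6.5000i
Numerator: (0.4000 - 1.4000i)(-3.9000 + 6.5000i) = 7.5400 + 8.0600i
Denominator: (-3.9)^2 + (-6.5)^2 = 57.46
Result = (7.5400 + 8.0600i)/57.46

0.1312 + 0.1403i


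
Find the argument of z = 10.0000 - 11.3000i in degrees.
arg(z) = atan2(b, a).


Re = 10, Im = -11.3
arg = atan2(-11.3, 10) = -48.4926 degrees

arg(z) = -48.4926 degrees


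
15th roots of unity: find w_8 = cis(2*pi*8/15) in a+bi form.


Angle = 360*8/15 = 192°
a = cos(192°) = -0.9781
b = sin(192°) = -0.2079

-0.9781 - 0.2079i


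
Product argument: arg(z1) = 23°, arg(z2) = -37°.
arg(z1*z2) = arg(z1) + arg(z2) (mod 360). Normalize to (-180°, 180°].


arg(z1*z2) = 23° - 37° = -14°
Normalized to (-180°, 180°]: -14°

-14°


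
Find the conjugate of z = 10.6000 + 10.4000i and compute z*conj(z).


z_bar = 10.6000 - 10.4000i
z*z_bar = 10.6^2 + 10.4^2 = 112.36 + 108.16 = 220.52

z_bar = 10.6000 - 10.4000i, z*z_bar = 220.52


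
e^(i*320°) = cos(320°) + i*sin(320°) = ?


cos(320°) = 0.7660
sin(320°) = -0.6428

e^(i*320°) = 0.7660 - 0.6428i


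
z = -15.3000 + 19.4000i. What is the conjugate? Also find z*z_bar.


z_bar = -15.3000 - 19.4000i
z*z_bar = (-15.3)^2 + 19.4^2 = 234.09 + 376.36 = 610.45

z_bar = -15.3000 - 19.4000i, z*z_bar = 610.45


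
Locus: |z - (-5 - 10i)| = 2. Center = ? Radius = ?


|z - z0| = r is a circle with center z0 and radius r.
Center = (-5, -10), radius = 2

Circle with center (-5, -10) and radius 2


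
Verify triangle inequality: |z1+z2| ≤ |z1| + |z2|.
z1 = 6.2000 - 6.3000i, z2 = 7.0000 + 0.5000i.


|z1| = sqrt(6.2^2 + (-6.3)^2) = sqrt(78.13) = 8.8391
|z2| = sqrt(7^2 + 0.5^2) = sqrt(49.25) = 7.0178
z1+z2 = 13.2000 - 5.8000i
|z1+z2| = sqrt(207.88) = 14.4180
|z1|+|z2| = 8.8391 + 7.0178 = 15.8569

|z1+z2| = 14.4180 ≤ |z1|+|z2| = 15.8569 (verified)


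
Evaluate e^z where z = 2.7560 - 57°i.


e^2.7560 = 15.7368
cos(-57°) = 0.54464
sin(-57°) = -0.83867
Real = 15.7368*0.54464 = 8.5709
Imag = 15.7368*(-0.83867) = -13.1980

8.5709 - 13.1980i


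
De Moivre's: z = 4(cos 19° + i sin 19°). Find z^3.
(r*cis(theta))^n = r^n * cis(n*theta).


r^3 = 4^3 = 64
n*theta = 3*19° = 57° = 57° (mod 360)
a = 64*cos(57°) = 34.8569
b = 64*sin(57°) = 53.6749

64 cis(57°) = 34.8569 + 53.6749i


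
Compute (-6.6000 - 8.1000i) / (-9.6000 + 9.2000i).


Conjugate of z2 = -9.6000 - 9.2000i
Numerator: (-6.6000 - 8.1000i)(-9.6000 - 9.2000i) = -11.1600 + 138.4800i
Denominator: (-9.6)^2 + 9.2^2 = 176.8
Result = (-11.1600 + 138.4800i)/176.8

-0.0631 + 0.7833i


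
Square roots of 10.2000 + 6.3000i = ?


|z| = sqrt(104.04+39.69) = 11.9887
sqrt((|z|+a)/2) = sqrt((11.9887+10.2)/2) = sqrt(11.0944) = 3.3308
sqrt((|z|-a)/2) = sqrt((11.9887-10.2)/2) = sqrt(0.8944) = 0.9457

±(3.3308 + 0.9457i) i.e. 3.3308 + 0.9457i and -3.3308 - 0.9457i


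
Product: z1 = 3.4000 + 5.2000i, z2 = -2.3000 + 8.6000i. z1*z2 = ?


Real = 3.4*(-2.3) - 5.2*8.6 = -7.82 - 44.72 = -52.54
Imag = 3.4*8.6 - (2.3)*5.2 = 29.24 - (11.96) = 17.28

-52.5400 + 17.2800i


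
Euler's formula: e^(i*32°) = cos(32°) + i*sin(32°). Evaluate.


cos(32°) = 0.8480
sin(32°) = 0.5299

e^(i*32°) = 0.8480 + 0.5299i


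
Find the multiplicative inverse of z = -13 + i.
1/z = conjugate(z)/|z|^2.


|z|^2 = 169+1 = 170
1/z = (-13 - 1i)/170

1/z = -0.0765 - 0.0059i


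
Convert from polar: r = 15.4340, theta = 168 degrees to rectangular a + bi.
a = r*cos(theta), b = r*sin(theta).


a = 15.4340*cos(168°) = 15.4340*(-0.978148) = -15.0967
b = 15.4340*sin(168°) = 15.4340*0.20791 = 3.2089

-15.0967 + 3.2089i


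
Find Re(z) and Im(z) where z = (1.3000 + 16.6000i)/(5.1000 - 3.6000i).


Multiply by conjugate: (1.3000 + 16.6000i)(5.1000 + 3.6000i) / (5.1^2 + (-3.6)^2)
Numerator real = 1.3*5.1 + 16.6*(-3.6) = -53.13
Numerator imag = 16.6*5.1 - 1.3*(-3.6) = 89.34
Denominator = 38.97
Re(z) = -53.13/38.97 = -1.3634
Im(z) = 89.34/38.97 = 2.2925

Re(z) = -1.3634, Im(z) = 2.2925


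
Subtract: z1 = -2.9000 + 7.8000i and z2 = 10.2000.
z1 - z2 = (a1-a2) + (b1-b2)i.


Real: -2.9 - 10.2 = -13.1
Imag: 7.8 - 0 = 7.8

-13.1000 + 7.8000i


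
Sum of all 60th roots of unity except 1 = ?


With w = e^(2*pi*i/60), all 60 of the 60th roots of unity w^0 = 1, w, ..., w^(59) sum to 0: 1 + w + ... + w^(59) = (1 - w^60)/(1 - w) = 0 since w^60 = 1, w ≠ 1.
Removing the root 1: w + w^2 + ... + w^(59) = 0 - 1 = -1

Sum = -1


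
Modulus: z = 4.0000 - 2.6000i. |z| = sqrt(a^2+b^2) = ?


|z| = sqrt(4^2 + (-2.6)^2) = sqrt(16 + 6.76) = sqrt(22.76) = 4.7707

|z| = 4.7707


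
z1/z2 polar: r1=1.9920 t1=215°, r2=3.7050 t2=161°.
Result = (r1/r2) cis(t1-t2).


r = 1.9920 / 3.7050 = 0.5377
theta = 215° - 161° = 54° = 54° (mod 360)

0.5377 cis(54°)


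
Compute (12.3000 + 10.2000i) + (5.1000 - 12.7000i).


Real: 12.3 + 5.1 = 17.4
Imag: 10.2 - 12.7 = -2.5

17.4000 - 2.5000i


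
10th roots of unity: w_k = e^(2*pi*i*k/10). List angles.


The 10th roots of unity are cis(360k/10°) for k=0..9
Angle step = 360/10 = 36°
Primitive root: cis(36°)
Primitive root = 0.8090 + 0.5878i

10 roots at angles: 0°, 36°, 72°, 108°, 144°, 180°, 216°, 252°, 288°, 324°


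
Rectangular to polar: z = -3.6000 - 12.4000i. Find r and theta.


r = sqrt(12.96+153.76) = sqrt(166.72) = 12.9120
theta = atan2(-12.4, -3.6) = -106.1892 degrees

r = 12.9120, theta = -106.1892 degrees


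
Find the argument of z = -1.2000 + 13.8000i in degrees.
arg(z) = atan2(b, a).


Re = -1.2, Im = 13.8
arg = atan2(13.8, -1.2) = 94.9697 degrees

arg(z) = 94.9697 degrees


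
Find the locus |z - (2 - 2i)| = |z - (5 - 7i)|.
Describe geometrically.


Equal distances means the locus is the perpendicular bisector of z1 and z2.
Midpoint = ((2+5)/2, (-2+(-7))/2) = (3.5000, -4.5000)

Perpendicular bisector through (3.5000, -4.5000)


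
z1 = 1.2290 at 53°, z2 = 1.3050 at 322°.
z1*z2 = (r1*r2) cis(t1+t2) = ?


r = 1.2290 * 1.3050 = 1.6038
theta = 53° + 322° = 375° = 15° (mod 360)

1.6038 cis(15°)


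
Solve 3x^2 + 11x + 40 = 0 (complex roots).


disc = 11^2 - 4*3*40 = 121 - 480 = -359
sqrt(|disc|) = sqrt(359) = 18.9473
Real part = -11/(2*3) = -1.8333
Imag part = 18.9473/(2*3) = 3.1579

-1.8333 ± 3.1579i


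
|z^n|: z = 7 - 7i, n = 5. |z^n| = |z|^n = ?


|z| = sqrt(49+49) = sqrt(98) = 9.8995
|z^5| = |z|^5 = (sqrt(98))^5 = 98^2 * sqrt(98) = 9604*sqrt(98)

|z^5| = 9604*sqrt(98) ≈ 95074.7494


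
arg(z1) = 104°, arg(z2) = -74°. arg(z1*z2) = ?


arg(z1*z2) = 104° - 74° = 30°
Normalized to (-180°, 180°]: 30°

30°


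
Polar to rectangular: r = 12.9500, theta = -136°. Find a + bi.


a = 12.9500*cos(-136°) = 12.9500*(-0.71934) = -9.3155
b = 12.9500*sin(-136°) = 12.9500*(-0.69466) = -8.9958

-9.3155 - 8.9958i


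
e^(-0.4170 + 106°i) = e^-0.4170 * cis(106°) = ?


e^-0.4170 = 0.65902
cos(106°) = -0.27564
sin(106°) = 0.9613
Real = 0.65902*(-0.27564) = -0.1817
Imag = 0.65902*0.9613 = 0.6335

-0.1817 + 0.6335i


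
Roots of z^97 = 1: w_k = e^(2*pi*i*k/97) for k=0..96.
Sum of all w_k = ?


The sum of all 97th roots of unity is 0.
Geometric series: (1 - w^97)/(1 - w) = (1-1)/(1-w) = 0 since w^97 = 1, w ≠ 1.
Alternatively: coefficient of z^96 in z^97 - 1 is 0.

0


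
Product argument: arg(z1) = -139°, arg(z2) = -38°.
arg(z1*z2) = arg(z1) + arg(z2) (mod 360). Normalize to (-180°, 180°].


arg(z1*z2) = -139° - 38° = -177°
Normalized to (-180°, 180°]: -177°

-177°


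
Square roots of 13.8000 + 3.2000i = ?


|z| = sqrt(190.44+10.24) = 14.1662
sqrt((|z|+a)/2) = sqrt((14.1662+13.8)/2) = sqrt(13.9831) = 3.7394
sqrt((|z|-a)/2) = sqrt((14.1662-13.8)/2) = sqrt(0.1831) = 0.4279

±(3.7394 + 0.4279i) i.e. 3.7394 + 0.4279i and -3.7394 - 0.4279i


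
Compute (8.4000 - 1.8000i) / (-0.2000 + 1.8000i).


Conjugate of z2 = -0.2000 - 1.8000i
Numerator: (8.4000 - 1.8000i)(-0.2000 - 1.8000i) = -4.9200 - 14.7600i
Denominator: (-0.2)^2 + 1.8^2 = 3.28
Result = (-4.9200 - 14.7600i)/3.28

-1.5000 - 4.5000i


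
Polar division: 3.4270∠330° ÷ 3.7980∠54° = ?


r = 3.4270 / 3.7980 = 0.9023
theta = 330° - 54° = 276° = 276° (mod 360)

0.9023 cis(276°)


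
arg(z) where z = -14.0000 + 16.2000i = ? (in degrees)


Re = -14, Im = 16.2
arg = atan2(16.2, -14) = 130.8335 degrees

arg(z) = 130.8335 degrees


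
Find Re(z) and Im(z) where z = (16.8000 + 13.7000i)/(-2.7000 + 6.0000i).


Multiply by conjugate: (16.8000 + 13.7000i)(-2.7000 - 6.0000i) / ((-2.7)^2 + 6^2)
Numerator real = 16.8*(-2.7) + 13.7*6 = 36.84
Numerator imag = 13.7*(-2.7) - 16.8*6 = -137.79
Denominator = 43.29
Re(z) = 36.84/43.29 = 0.8510
Im(z) = -137.79/43.29 = -3.1830

Re(z) = 0.8510, Im(z) = -3.1830


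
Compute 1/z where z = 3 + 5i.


|z|^2 = 9+25 = 34
1/z = (3 - 5i)/34

1/z = 0.0882 - 0.1471i


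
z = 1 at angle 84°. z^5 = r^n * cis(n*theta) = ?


r^5 = 1^5 = 1
n*theta = 5*84° = 420° = 60° (mod 360)
a = 1*cos(60°) = 0.5000
b = 1*sin(60°) = 0.8660

1 cis(60°) = 0.5000 + 0.8660i


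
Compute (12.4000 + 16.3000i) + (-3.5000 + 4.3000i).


Real: 12.4 - 3.5 = 8.9
Imag: 16.3 + 4.3 = 20.6

8.9000 + 20.6000i


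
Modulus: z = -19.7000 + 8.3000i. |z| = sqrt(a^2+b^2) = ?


|z| = sqrt((-19.7)^2 + 8.3^2) = sqrt(388.09 + 68.89) = sqrt(456.98) = 21.3771

|z| = 21.3771


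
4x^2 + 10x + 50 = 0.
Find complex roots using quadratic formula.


disc = 10^2 - 4*4*50 = 100 - 800 = -700
sqrt(|disc|) = sqrt(700) = 26.4575
Real part = -10/(2*4) = -1.2500
Imag part = 26.4575/(2*4) = 3.3072

-1.2500 ± 3.3072i


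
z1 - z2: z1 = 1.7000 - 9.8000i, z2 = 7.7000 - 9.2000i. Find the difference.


Real: 1.7 - 7.7 = -6
Imag: -9.8 + 9.2 = -0.6

-6.0000 - 0.6000i


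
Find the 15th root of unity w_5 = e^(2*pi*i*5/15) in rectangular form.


Angle = 360*5/15 = 120°
a = cos(120°) = -0.5000
b = sin(120°) = 0.8660

-0.5000 + 0.8660i


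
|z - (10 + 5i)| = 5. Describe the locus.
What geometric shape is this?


|z - z0| = r is a circle with center z0 and radius r.
Center = (10, 5), radius = 5

Circle with center (10, 5) and radius 5


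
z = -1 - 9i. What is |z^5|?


|z| = sqrt(1+81) = sqrt(82) = 9.0554
|z^5| = |z|^5 = (sqrt(82))^5 = 82^2 * sqrt(82) = 6724*sqrt(82)

|z^5| = 6724*sqrt(82) ≈ 60888.4097


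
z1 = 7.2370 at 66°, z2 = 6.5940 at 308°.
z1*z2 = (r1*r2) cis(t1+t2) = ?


r = 7.2370 * 6.5940 = 47.7208
theta = 66° + 308° = 374° = 14° (mod 360)

47.7208 cis(14°)


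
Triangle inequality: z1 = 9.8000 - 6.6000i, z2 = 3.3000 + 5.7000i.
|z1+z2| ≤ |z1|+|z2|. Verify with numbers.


|z1| = sqrt(9.8^2 + (-6.6)^2) = sqrt(139.6) = 11.8152
|z2| = sqrt(3.3^2 + 5.7^2) = sqrt(43.38) = 6.5863
z1+z2 = 13.1000 - 0.9000i
|z1+z2| = sqrt(172.42) = 13.1309
|z1|+|z2| = 11.8152 + 6.5863 = 18.4015

|z1+z2| = 13.1309 ≤ |z1|+|z2| = 18.4015 (verified)


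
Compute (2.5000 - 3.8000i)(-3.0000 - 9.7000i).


Real = 2.5*(-3) - (-3.8)*(-9.7) = -7.5 - 36.86 = -44.36
Imag = 2.5*(-9.7) - (3)*(-3.8) = -24.25 + 11.4 = -12.85

-44.3600 - 12.8500i


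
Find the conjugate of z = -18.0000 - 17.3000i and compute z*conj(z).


z_bar = -18.0000 + 17.3000i
z*z_bar = (-18)^2 + (-17.3)^2 = 324 + 299.29 = 623.29

z_bar = -18.0000 + 17.3000i, z*z_bar = 623.29


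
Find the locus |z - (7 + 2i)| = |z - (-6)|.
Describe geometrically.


Equal distances means the locus is the perpendicular bisector of z1 and z2.
Midpoint = ((7+(-6))/2, (2+0)/2) = (0.5000, 1.0000)

Perpendicular bisector through (0.5000, 1.0000)


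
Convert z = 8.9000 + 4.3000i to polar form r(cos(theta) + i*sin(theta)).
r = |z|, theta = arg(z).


r = sqrt(79.21+18.49) = sqrt(97.7) = 9.8843
theta = atan2(4.3, 8.9) = 25.7873 degrees

r = 9.8843, theta = 25.7873 degrees


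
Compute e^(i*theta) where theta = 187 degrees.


cos(187°) = -0.9925
sin(187°) = -0.1219

e^(i*187°) = -0.9925 - 0.1219i


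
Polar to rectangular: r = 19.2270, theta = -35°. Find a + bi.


a = 19.2270*cos(-35°) = 19.2270*0.81915 = 15.7498
b = 19.2270*sin(-35°) = 19.2270*(-0.57358) = -11.0282

15.7498 - 11.0282i


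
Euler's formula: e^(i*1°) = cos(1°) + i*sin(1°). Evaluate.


cos(1°) = 0.9998
sin(1°) = 0.0175

e^(i*1°) = 0.9998 + 0.0175i


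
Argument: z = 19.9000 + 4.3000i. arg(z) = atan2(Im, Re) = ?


Re = 19.9, Im = 4.3
arg = atan2(4.3, 19.9) = 12.1930 degrees

arg(z) = 12.1930 degrees


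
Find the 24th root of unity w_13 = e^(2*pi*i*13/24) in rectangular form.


Angle = 360*13/24 = 195°
a = cos(195°) = -0.9659
b = sin(195°) = -0.2588

-0.9659 - 0.2588i


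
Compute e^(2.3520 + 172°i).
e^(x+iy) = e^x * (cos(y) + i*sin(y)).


e^2.3520 = 10.5066
cos(172°) = -0.990268
sin(172°) = 0.13917
Real = 10.5066*(-0.990268) = -10.4043
Imag = 10.5066*0.13917 = 1.4622

-10.4043 + 1.4622i


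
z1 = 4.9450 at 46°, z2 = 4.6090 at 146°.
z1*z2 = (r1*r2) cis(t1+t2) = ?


r = 4.9450 * 4.6090 = 22.7915
theta = 46° + 146° = 192° = 192° (mod 360)

22.7915 cis(192°)


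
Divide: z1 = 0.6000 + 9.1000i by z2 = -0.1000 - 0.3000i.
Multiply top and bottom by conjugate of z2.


Conjugate of z2 = -0.1000 + 0.3000i
Numerator: (0.6000 + 9.1000i)(-0.1000 + 0.3000i) = -2.7900 - 0.7300i
Denominator: (-0.1)^2 + (-0.3)^2 = 0.1
Result = (-2.7900 - 0.7300i)/0.1

-27.9000 - 7.3000i


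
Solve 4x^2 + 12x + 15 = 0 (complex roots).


disc = 12^2 - 4*4*15 = 144 - 240 = -96
sqrt(|disc|) = sqrt(96) = 9.7980
Real part = -12/(2*4) = -1.5000
Imag part = 9.7980/(2*4) = 1.2247

-1.5000 ± 1.2247i


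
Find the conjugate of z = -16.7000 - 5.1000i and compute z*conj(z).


z_bar = -16.7000 + 5.1000i
z*z_bar = (-16.7)^2 + (-5.1)^2 = 278.89 + 26.01 = 304.9

z_bar = -16.7000 + 5.1000i, z*z_bar = 304.9


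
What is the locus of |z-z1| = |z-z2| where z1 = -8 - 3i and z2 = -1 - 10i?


Equal distances means the locus is the perpendicular bisector of z1 and z2.
Midpoint = ((-8+(-1))/2, (-3+(-10))/2) = (-4.5000, -6.5000)

Perpendicular bisector through (-4.5000, -6.5000)


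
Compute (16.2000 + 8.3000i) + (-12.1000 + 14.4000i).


Real: 16.2 - 12.1 = 4.1
Imag: 8.3 + 14.4 = 22.7

4.1000 + 22.7000i


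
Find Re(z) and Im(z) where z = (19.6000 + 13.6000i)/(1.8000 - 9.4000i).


Multiply by conjugate: (19.6000 + 13.6000i)(1.8000 + 9.4000i) / (1.8^2 + (-9.4)^2)
Numerator real = 19.6*1.8 + 13.6*(-9.4) = -92.56
Numerator imag = 13.6*1.8 - 19.6*(-9.4) = 208.72
Denominator = 91.6
Re(z) = -92.56/91.6 = -1.0105
Im(z) = 208.72/91.6 = 2.2786

Re(z) = -1.0105, Im(z) = 2.2786


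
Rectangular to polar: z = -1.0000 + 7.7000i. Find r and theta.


r = sqrt(1+59.29) = sqrt(60.29) = 7.7647
theta = atan2(7.7, -1) = 97.3996 degrees

r = 7.7647, theta = 97.3996 degrees


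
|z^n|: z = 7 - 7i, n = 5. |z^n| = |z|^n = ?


|z| = sqrt(49+49) = sqrt(98) = 9.8995
|z^5| = |z|^5 = (sqrt(98))^5 = 98^2 * sqrt(98) = 9604*sqrt(98)

|z^5| = 9604*sqrt(98) ≈ 95074.7494


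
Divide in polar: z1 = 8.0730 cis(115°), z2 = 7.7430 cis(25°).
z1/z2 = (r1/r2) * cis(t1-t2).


r = 8.0730 / 7.7430 = 1.0426
theta = 115° - 25° = 90° = 90° (mod 360)

1.0426 cis(90°)


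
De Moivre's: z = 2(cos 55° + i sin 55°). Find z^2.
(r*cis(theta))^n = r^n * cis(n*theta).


r^2 = 2^2 = 4
n*theta = 2*55° = 110° = 110° (mod 360)
a = 4*cos(110°) = -1.3681
b = 4*sin(110°) = 3.7588

4 cis(110°) = -1.3681 + 3.7588i


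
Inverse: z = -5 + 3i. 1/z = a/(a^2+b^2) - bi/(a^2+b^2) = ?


|z|^2 = 25+9 = 34
1/z = (-5 - 3i)/34

1/z = -0.1471 - 0.0882i


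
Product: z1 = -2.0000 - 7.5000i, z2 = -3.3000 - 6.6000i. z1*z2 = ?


Real = -2*(-3.3) - (-7.5)*(-6.6) = 6.6 - 49.5 = -42.9
Imag = -2*(-6.6) - (3.3)*(-7.5) = 13.2 + 24.75 = 37.95

-42.9000 + 37.9500i


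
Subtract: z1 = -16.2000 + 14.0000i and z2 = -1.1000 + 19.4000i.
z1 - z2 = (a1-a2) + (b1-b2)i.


Real: -16.2 + 1.1 = -15.1
Imag: 14 - 19.4 = -5.4

-15.1000 - 5.4000i


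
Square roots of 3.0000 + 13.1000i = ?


|z| = sqrt(9+171.61) = 13.4391
sqrt((|z|+a)/2) = sqrt((13.4391+3)/2) = sqrt(8.2196) = 2.8670
sqrt((|z|-a)/2) = sqrt((13.4391-3)/2) = sqrt(5.2196) = 2.2846

±(2.8670 + 2.2846i) i.e. 2.8670 + 2.2846i and -2.8670 - 2.2846i


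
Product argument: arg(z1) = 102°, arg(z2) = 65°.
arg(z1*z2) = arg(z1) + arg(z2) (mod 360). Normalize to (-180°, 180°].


arg(z1*z2) = 102° + 65° = 167°
Normalized to (-180°, 180°]: 167°

167°


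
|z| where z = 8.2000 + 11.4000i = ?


|z| = sqrt(8.2^2 + 11.4^2) = sqrt(67.24 + 129.96) = sqrt(197.2) = 14.0428

|z| = 14.0428


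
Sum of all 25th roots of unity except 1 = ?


With w = e^(2*pi*i/25), all 25 of the 25th roots of unity w^0 = 1, w, ..., w^(24) sum to 0: 1 + w + ... + w^(24) = (1 - w^25)/(1 - w) = 0 since w^25 = 1, w ≠ 1.
Removing the root 1: w + w^2 + ... + w^(24) = 0 - 1 = -1

Sum = -1


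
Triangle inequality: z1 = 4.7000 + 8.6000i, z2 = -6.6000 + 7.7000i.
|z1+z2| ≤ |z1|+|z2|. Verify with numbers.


|z1| = sqrt(4.7^2 + 8.6^2) = sqrt(96.05) = 9.8005
|z2| = sqrt((-6.6)^2 + 7.7^2) = sqrt(102.85) = 10.1415
z1+z2 = -1.9000 + 16.3000i
|z1+z2| = sqrt(269.3) = 16.4104
|z1|+|z2| = 9.8005 + 10.1415 = 19.9420

|z1+z2| = 16.4104 ≤ |z1|+|z2| = 19.9420 (verified)


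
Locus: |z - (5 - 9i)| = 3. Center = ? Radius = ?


|z - z0| = r is a circle with center z0 and radius r.
Center = (5, -9), radius = 3

Circle with center (5, -9) and radius 3


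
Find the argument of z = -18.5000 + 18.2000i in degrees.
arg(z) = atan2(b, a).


Re = -18.5, Im = 18.2
arg = atan2(18.2, -18.5) = 135.4683 degrees

arg(z) = 135.4683 degrees


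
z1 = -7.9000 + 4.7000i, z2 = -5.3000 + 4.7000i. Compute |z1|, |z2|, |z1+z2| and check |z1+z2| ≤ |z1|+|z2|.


|z1| = sqrt((-7.9)^2 + 4.7^2) = sqrt(84.5) = 9.1924
|z2| = sqrt((-5.3)^2 + 4.7^2) = sqrt(50.18) = 7.0838
z1+z2 = -13.2000 + 9.4000i
|z1+z2| = sqrt(262.6) = 16.2049
|z1|+|z2| = 9.1924 + 7.0838 = 16.2762

|z1+z2| = 16.2049 ≤ |z1|+|z2| = 16.2762 (verified)


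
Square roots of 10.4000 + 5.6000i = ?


|z| = sqrt(108.16+31.36) = 11.8119
sqrt((|z|+a)/2) = sqrt((11.8119+10.4)/2) = sqrt(11.1059) = 3.3326
sqrt((|z|-a)/2) = sqrt((11.8119-10.4)/2) = sqrt(0.7059) = 0.8402

±(3.3326 + 0.8402i) i.e. 3.3326 + 0.8402i and -3.3326 - 0.8402i


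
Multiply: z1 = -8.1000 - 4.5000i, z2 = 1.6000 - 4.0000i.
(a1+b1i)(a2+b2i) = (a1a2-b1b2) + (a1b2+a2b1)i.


Real = -8.1*1.6 - (-4.5)*(-4) = -12.96 - 18 = -30.96
Imag = -8.1*(-4) + 1.6*(-4.5) = 32.4 - (7.2) = 25.2

-30.9600 + 25.2000i


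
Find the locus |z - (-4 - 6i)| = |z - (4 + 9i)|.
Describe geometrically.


Equal distances means the locus is the perpendicular bisector of z1 and z2.
Midpoint = ((-4+4)/2, (-6+9)/2) = (0, 1.5000)

Perpendicular bisector through (0, 1.5000)


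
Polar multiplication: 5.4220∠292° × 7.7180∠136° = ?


r = 5.4220 * 7.7180 = 41.8470
theta = 292° + 136° = 428° = 68° (mod 360)

41.8470 cis(68°)


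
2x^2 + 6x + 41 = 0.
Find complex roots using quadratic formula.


disc = 6^2 - 4*2*41 = 36 - 328 = -292
sqrt(|disc|) = sqrt(292) = 17.0880
Real part = -6/(2*2) = -1.5000
Imag part = 17.0880/(2*2) = 4.2720

-1.5000 ± 4.2720i


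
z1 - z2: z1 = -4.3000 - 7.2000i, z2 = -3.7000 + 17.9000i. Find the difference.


Real: -4.3 + 3.7 = -0.6
Imag: -7.2 - 17.9 = -25.1

-0.6000 - 25.1000i


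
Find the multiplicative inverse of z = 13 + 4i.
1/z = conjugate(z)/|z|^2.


|z|^2 = 169+16 = 185
1/z = (13 - 4i)/185

1/z = 0.0703 - 0.0216i


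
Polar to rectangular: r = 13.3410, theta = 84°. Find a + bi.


a = 13.3410*cos(84°) = 13.3410*0.10453 = 1.3945
b = 13.3410*sin(84°) = 13.3410*0.99452 = 13.2679

1.3945 + 13.2679i


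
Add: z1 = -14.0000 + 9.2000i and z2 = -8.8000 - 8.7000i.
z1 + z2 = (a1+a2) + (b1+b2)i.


Real: -14 - 8.8 = -22.8
Imag: 9.2 - 8.7 = 0.5

-22.8000 + 0.5000i


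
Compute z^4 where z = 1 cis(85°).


r^4 = 1^4 = 1
n*theta = 4*85° = 340° = 340° (mod 360)
a = 1*cos(340°) = 0.9397
b = 1*sin(340°) = -0.3420

1 cis(340°) = 0.9397 - 0.3420i


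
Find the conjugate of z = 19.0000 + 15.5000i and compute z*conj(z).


z_bar = 19.0000 - 15.5000i
z*z_bar = 19^2 + 15.5^2 = 361 + 240.25 = 601.25

z_bar = 19.0000 - 15.5000i, z*z_bar = 601.25


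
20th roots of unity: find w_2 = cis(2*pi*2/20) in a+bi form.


Angle = 360*2/20 = 36°
a = cos(36°) = 0.8090
b = sin(36°) = 0.5878

0.8090 + 0.5878i


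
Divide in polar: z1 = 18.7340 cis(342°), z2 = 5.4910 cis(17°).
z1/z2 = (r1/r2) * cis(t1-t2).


r = 18.7340 / 5.4910 = 3.4118
theta = 342° - 17° = 325° = 325° (mod 360)

3.4118 cis(325°)


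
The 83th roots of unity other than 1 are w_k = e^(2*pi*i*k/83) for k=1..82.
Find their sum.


With w = e^(2*pi*i/83), all 83 of the 83th roots of unity w^0 = 1, w, ..., w^(82) sum to 0: 1 + w + ... + w^(82) = (1 - w^83)/(1 - w) = 0 since w^83 = 1, w ≠ 1.
Removing the root 1: w + w^2 + ... + w^(82) = 0 - 1 = -1

Sum = -1


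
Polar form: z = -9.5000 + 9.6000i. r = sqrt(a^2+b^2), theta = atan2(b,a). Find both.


r = sqrt(90.25+92.16) = sqrt(182.41) = 13.5059
theta = atan2(9.6, -9.5) = 134.7000 degrees

r = 13.5059, theta = 134.7000 degrees


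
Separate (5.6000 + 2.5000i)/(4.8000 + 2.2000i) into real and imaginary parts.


Multiply by conjugate: (5.6000 + 2.5000i)(4.8000 - 2.2000i) / (4.8^2 + 2.2^2)
Numerator real = 5.6*4.8 + 2.5*2.2 = 32.38
Numerator imag = 2.5*4.8 - 5.6*2.2 = -0.32
Denominator = 27.88
Re(z) = 32.38/27.88 = 1.1614
Im(z) = -0.32/27.88 = -0.0115

Re(z) = 1.1614, Im(z) = -0.0115


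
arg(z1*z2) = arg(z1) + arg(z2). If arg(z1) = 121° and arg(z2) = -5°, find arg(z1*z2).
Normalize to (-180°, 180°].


arg(z1*z2) = 121° - 5° = 116°
Normalized to (-180°, 180°]: 116°

116°


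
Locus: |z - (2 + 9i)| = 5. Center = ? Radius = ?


|z - z0| = r is a circle with center z0 and radius r.
Center = (2, 9), radius = 5

Circle with center (2, 9) and radius 5


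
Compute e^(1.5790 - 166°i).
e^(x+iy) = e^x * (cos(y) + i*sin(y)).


e^1.5790 = 4.8501
cos(-166°) = -0.970296
sin(-166°) = -0.24192
Real = 4.8501*(-0.970296) = -4.7060
Imag = 4.8501*(-0.24192) = -1.1733

-4.7060 - 1.1733i


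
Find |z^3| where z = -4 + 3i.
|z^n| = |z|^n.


|z| = sqrt(16+9) = sqrt(25) = 5
|z^3| = |z|^3 = 5^3 = 125

|z^3| = 125


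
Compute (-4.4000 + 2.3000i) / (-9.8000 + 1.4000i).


Conjugate of z2 = -9.8000 - 1.4000i
Numerator: (-4.4000 + 2.3000i)(-9.8000 - 1.4000i) = 46.3400 - 16.3800i
Denominator: (-9.8)^2 + 1.4^2 = 98
Result = (46.3400 - 16.3800i)/98

0.4729 - 0.1671i


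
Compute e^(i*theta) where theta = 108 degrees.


cos(108°) = -0.3090
sin(108°) = 0.9511

e^(i*108°) = -0.3090 + 0.9511i


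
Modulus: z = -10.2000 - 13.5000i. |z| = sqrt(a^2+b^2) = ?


|z| = sqrt((-10.2)^2 + (-13.5)^2) = sqrt(104.04 + 182.25) = sqrt(286.29) = 16.9201

|z| = 16.9201


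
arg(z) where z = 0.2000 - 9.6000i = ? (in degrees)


Re = 0.2, Im = -9.6
arg = atan2(-9.6, 0.2) = -88.8065 degrees

arg(z) = -88.8065 degrees


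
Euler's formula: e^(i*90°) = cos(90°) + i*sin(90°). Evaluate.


cos(90°) = 0
sin(90°) = 1.0000

e^(i*90°) = 0 + 1.0000i


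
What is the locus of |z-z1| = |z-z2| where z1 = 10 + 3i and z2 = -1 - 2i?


Equal distances means the locus is the perpendicular bisector of z1 and z2.
Midpoint = ((10+(-1))/2, (3+(-2))/2) = (4.5000, 0.5000)

Perpendicular bisector through (4.5000, 0.5000)


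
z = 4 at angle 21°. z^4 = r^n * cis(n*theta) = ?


r^4 = 4^4 = 256
n*theta = 4*21° = 84° = 84° (mod 360)
a = 256*cos(84°) = 26.7593
b = 256*sin(84°) = 254.5976

256 cis(84°) = 26.7593 + 254.5976i


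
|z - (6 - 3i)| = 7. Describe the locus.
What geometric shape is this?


|z - z0| = r is a circle with center z0 and radius r.
Center = (6, -3), radius = 7

Circle with center (6, -3) and radius 7


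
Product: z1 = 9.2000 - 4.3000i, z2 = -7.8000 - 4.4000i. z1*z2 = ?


Real = 9.2*(-7.8) - (-4.3)*(-4.4) = -71.76 - 18.92 = -90.68
Imag = 9.2*(-4.4) - (7.8)*(-4.3) = -40.48 + 33.54 = -6.94

-90.6800 - 6.9400i


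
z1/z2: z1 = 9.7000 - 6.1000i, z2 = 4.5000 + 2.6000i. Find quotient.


Conjugate of z2 = 4.5000 - 2.6000i
Numerator: (9.7000 - 6.1000i)(4.5000 - 2.6000i) = 27.7900 - 52.6700i
Denominator: 4.5^2 + 2.6^2 = 27.01
Result = (27.7900 - 52.6700i)/27.01

1.0289 - 1.9500i


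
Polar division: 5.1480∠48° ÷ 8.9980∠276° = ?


r = 5.1480 / 8.9980 = 0.5721
theta = 48° - 276° = -228° = 132° (mod 360)

0.5721 cis(132°)


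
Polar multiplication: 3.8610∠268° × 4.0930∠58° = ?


r = 3.8610 * 4.0930 = 15.8031
theta = 268° + 58° = 326° = 326° (mod 360)

15.8031 cis(326°)


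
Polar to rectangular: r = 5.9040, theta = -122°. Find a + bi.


a = 5.9040*cos(-122°) = 5.9040*(-0.52992) = -3.1286
b = 5.9040*sin(-122°) = 5.9040*(-0.84805) = -5.0069

-3.1286 - 5.0069i


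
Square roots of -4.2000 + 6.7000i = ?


|z| = sqrt(17.64+44.89) = 7.9076
sqrt((|z|+a)/2) = sqrt((7.9076+(-4.2))/2) = sqrt(1.8538) = 1.3615
sqrt((|z|-a)/2) = sqrt((7.9076-(-4.2))/2) = sqrt(6.0538) = 2.4604

±(1.3615 + 2.4604i) i.e. 1.3615 + 2.4604i and -1.3615 - 2.4604i


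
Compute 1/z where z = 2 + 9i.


|z|^2 = 4+81 = 85
1/z = (2 - 9i)/85

1/z = 0.0235 - 0.1059i


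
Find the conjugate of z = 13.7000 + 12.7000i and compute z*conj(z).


z_bar = 13.7000 - 12.7000i
z*z_bar = 13.7^2 + 12.7^2 = 187.69 + 161.29 = 348.98

z_bar = 13.7000 - 12.7000i, z*z_bar = 348.98


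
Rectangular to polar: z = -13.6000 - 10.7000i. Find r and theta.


r = sqrt(184.96+114.49) = sqrt(299.45) = 17.3046
theta = atan2(-10.7, -13.6) = -141.8056 degrees

r = 17.3046, theta = -141.8056 degrees


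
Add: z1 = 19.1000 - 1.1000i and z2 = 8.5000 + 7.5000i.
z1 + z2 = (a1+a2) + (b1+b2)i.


Real: 19.1 + 8.5 = 27.6
Imag: -1.1 + 7.5 = 6.4

27.6000 + 6.4000i


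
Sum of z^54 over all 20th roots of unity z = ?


The roots are w_k = w^k with w = e^(2*pi*i/20), and (w^k)^54 = (w^54)^k.
So S = 1 + u + u^2 + ... + u^(19) with u = w^54.
54 = 2*20 + 14, so 54 is not a multiple of 20: u = (w^20)^2 * w^14 = w^14 ≠ 1 (w is a primitive 20th root), while u^20 = (w^20)^54 = 1.
Geometric series: S = (1 - u^20)/(1 - u) = (1 - 1)/(1 - u) = 0

S = 0


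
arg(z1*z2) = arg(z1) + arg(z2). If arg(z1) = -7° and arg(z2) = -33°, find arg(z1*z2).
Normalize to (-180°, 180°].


arg(z1*z2) = -7° - 33° = -40°
Normalized to (-180°, 180°]: -40°

-40°


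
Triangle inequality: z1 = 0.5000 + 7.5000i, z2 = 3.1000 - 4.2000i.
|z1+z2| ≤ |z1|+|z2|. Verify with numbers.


|z1| = sqrt(0.5^2 + 7.5^2) = sqrt(56.5) = 7.5166
|z2| = sqrt(3.1^2 + (-4.2)^2) = sqrt(27.25) = 5.2202
z1+z2 = 3.6000 + 3.3000i
|z1+z2| = sqrt(23.85) = 4.8836
|z1|+|z2| = 7.5166 + 5.2202 = 12.7368

|z1+z2| = 4.8836 ≤ |z1|+|z2| = 12.7368 (verified)


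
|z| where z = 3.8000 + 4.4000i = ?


|z| = sqrt(3.8^2 + 4.4^2) = sqrt(14.44 + 19.36) = sqrt(33.8) = 5.8138

|z| = 5.8138


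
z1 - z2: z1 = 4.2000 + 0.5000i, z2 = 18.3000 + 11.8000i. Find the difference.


Real: 4.2 - 18.3 = -14.1
Imag: 0.5 - 11.8 = -11.3

-14.1000 - 11.3000i


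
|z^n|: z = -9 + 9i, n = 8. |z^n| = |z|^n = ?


|z| = sqrt(81+81) = sqrt(162) = 12.7279
|z^8| = |z|^8 = (sqrt(162))^8 = 162^4 = 688747536

|z^8| = 688747536


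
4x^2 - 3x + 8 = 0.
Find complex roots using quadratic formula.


disc = (-3)^2 - 4*4*8 = 9 - 128 = -119
sqrt(|disc|) = sqrt(119) = 10.9087
Real part = 3/(2*4) = 0.3750
Imag part = 10.9087/(2*4) = 1.3636

0.3750 ± 1.3636i


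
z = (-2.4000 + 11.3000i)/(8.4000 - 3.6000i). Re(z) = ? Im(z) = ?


Multiply by conjugate: (-2.4000 + 11.3000i)(8.4000 + 3.6000i) / (8.4^2 + (-3.6)^2)
Numerator real = -2.4*8.4 + 11.3*(-3.6) = -60.84
Numerator imag = 11.3*8.4 - (-2.4)*(-3.6) = 86.28
Denominator = 83.52
Re(z) = -60.84/83.52 = -0.7284
Im(z) = 86.28/83.52 = 1.0330

Re(z) = -0.7284, Im(z) = 1.0330


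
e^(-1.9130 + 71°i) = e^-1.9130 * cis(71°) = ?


e^-1.9130 = 0.1476
cos(71°) = 0.3256
sin(71°) = 0.9455
Real = 0.1476*0.3256 = 0.0481
Imag = 0.1476*0.9455 = 0.1396

0.0481 + 0.1396i


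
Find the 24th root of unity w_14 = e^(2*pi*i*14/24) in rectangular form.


Angle = 360*14/24 = 210°
a = cos(210°) = -0.8660
b = sin(210°) = -0.5000

-0.8660 - 0.5000i


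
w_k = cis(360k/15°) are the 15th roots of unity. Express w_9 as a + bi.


Angle = 360*9/15 = 216°
a = cos(216°) = -0.8090
b = sin(216°) = -0.5878

-0.8090 - 0.5878i


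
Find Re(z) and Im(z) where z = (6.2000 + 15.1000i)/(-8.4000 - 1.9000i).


Multiply by conjugate: (6.2000 + 15.1000i)(-8.4000 + 1.9000i) / ((-8.4)^2 + (-1.9)^2)
Numerator real = 6.2*(-8.4) + 15.1*(-1.9) = -80.77
Numerator imag = 15.1*(-8.4) - 6.2*(-1.9) = -115.06
Denominator = 74.17
Re(z) = -80.77/74.17 = -1.0890
Im(z) = -115.06/74.17 = -1.5513

Re(z) = -1.0890, Im(z) = -1.5513


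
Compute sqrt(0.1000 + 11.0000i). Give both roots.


|z| = sqrt(0.01+121) = 11.0005
sqrt((|z|+a)/2) = sqrt((11.0005+0.1)/2) = sqrt(5.5502) = 2.3559
sqrt((|z|-a)/2) = sqrt((11.0005-0.1)/2) = sqrt(5.4502) = 2.3346

±(2.3559 + 2.3346i) i.e. 2.3559 + 2.3346i and -2.3559 - 2.3346i


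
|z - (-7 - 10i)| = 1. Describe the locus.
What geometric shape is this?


|z - z0| = r is a circle with center z0 and radius r.
Center = (-7, -10), radius = 1

Circle with center (-7, -10) and radius 1


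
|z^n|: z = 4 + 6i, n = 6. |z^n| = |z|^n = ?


|z| = sqrt(16+36) = sqrt(52) = 7.2111
|z^6| = |z|^6 = (sqrt(52))^6 = 52^3 = 140608

|z^6| = 140608


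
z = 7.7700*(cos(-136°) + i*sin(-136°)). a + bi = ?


a = 7.7700*cos(-136°) = 7.7700*(-0.71934) = -5.5893
b = 7.7700*sin(-136°) = 7.7700*(-0.69466) = -5.3975

-5.5893 - 5.3975i


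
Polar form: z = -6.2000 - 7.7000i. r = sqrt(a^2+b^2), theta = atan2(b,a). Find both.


r = sqrt(38.44+59.29) = sqrt(97.73) = 9.8858
theta = atan2(-7.7, -6.2) = -128.8408 degrees

r = 9.8858, theta = -128.8408 degrees


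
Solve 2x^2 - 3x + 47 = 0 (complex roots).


disc = (-3)^2 - 4*2*47 = 9 - 376 = -367
sqrt(|disc|) = sqrt(367) = 19.1572
Real part = 3/(2*2) = 0.7500
Imag part = 19.1572/(2*2) = 4.7893

0.7500 ± 4.7893i


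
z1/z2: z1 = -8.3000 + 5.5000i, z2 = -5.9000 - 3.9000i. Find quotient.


Conjugate of z2 = -5.9000 + 3.9000i
Numerator: (-8.3000 + 5.5000i)(-5.9000 + 3.9000i) = 27.5200 - 64.8200i
Denominator: (-5.9)^2 + (-3.9)^2 = 50.02
Result = (27.5200 - 64.8200i)/50.02

0.5502 - 1.2959i


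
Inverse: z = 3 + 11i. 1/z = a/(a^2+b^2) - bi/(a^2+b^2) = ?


|z|^2 = 9+121 = 130
1/z = (3 - 11i)/130

1/z = 0.0231 - 0.0846i


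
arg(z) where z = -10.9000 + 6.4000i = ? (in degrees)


Re = -10.9, Im = 6.4
arg = atan2(6.4, -10.9) = 149.5804 degrees

arg(z) = 149.5804 degrees


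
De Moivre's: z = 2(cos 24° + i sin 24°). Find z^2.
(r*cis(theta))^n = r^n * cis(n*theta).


r^2 = 2^2 = 4
n*theta = 2*24° = 48° = 48° (mod 360)
a = 4*cos(48°) = 2.6765
b = 4*sin(48°) = 2.9726

4 cis(48°) = 2.6765 + 2.9726i


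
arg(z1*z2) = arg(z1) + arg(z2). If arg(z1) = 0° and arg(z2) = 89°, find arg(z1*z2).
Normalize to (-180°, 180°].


arg(z1*z2) = 0° + 89° = 89°
Normalized to (-180°, 180°]: 89°

89°


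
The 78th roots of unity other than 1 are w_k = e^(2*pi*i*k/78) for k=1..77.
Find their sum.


With w = e^(2*pi*i/78), all 78 of the 78th roots of unity w^0 = 1, w, ..., w^(77) sum to 0: 1 + w + ... + w^(77) = (1 - w^78)/(1 - w) = 0 since w^78 = 1, w ≠ 1.
Removing the root 1: w + w^2 + ... + w^(77) = 0 - 1 = -1

Sum = -1


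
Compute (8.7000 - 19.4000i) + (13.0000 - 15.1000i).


Real: 8.7 + 13 = 21.7
Imag: -19.4 - 15.1 = -34.5

21.7000 - 34.5000i
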